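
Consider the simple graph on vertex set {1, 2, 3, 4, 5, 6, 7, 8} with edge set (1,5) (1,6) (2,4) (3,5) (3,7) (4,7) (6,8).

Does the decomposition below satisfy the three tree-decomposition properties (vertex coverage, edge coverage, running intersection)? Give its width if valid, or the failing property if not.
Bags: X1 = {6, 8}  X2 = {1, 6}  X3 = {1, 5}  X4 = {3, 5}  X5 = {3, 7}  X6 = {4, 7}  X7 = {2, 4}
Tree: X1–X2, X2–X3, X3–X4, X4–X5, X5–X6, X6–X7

Every vertex of G appears in some bag (union = {1, 2, 3, 4, 5, 6, 7, 8}); every edge is covered by a bag; and for each vertex v the set of bags containing v is connected in the bag tree. The decomposition is therefore valid. The largest bag has 2 vertices, so the width is 1.

Yes; width 1.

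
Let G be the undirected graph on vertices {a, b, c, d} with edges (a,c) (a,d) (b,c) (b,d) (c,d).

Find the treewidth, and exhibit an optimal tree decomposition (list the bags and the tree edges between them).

The largest bag has 3 vertices, giving width 2; this decomposition certifies tw(G) ≤ 2. On the other hand G contains the 3-clique {a, c, d}. A clique must lie in a single bag of any decomposition, so no decomposition can have width below 2. Hence tw(G) = 2 exactly.

Treewidth 2.
One optimal decomposition is:
Bags: B1 = {b, c, d}  B2 = {a, c, d}
Tree: B1–B2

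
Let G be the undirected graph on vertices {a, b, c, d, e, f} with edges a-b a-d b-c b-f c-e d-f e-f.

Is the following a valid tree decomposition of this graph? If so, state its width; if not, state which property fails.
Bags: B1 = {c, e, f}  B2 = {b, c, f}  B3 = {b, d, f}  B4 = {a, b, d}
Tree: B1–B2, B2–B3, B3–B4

Checking the three conditions: (i) the bags cover all of {a, b, c, d, e, f}; (ii) for each edge, some bag contains both endpoints; (iii) the bags containing any fixed vertex form a subtree. All hold, so the decomposition is valid with width 3 − 1 = 2.

Yes; width 2.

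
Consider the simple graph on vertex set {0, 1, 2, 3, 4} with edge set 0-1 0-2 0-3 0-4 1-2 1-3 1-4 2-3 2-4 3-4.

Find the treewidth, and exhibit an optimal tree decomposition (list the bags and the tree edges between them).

A single bag containing all 5 vertices is trivially a valid decomposition of width 4. On the other hand G contains the 5-clique {0, 1, 2, 3, 4}. A clique must lie in a single bag of any decomposition, so no decomposition can have width below 4. Hence tw(G) = 4 exactly.

Treewidth 4.
One such decomposition:
Bags: B1 = {0, 1, 2, 3, 4}
Tree: (single bag)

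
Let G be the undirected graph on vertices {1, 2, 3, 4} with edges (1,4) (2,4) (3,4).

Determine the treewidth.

1

A width-1 tree decomposition is:
Bags: B1 = {1, 4}  B2 = {2, 4}  B3 = {3, 4}
Tree: B1–B2, B1–B3
Every bag has size at most 2, so the width is 2 − 1 = 1 and tw(G) ≤ 1. Since G has at least one edge (e.g. 1–4), it is not an edgeless graph, so tw(G) ≥ 1. The upper and lower bounds meet at 1, so that is the treewidth.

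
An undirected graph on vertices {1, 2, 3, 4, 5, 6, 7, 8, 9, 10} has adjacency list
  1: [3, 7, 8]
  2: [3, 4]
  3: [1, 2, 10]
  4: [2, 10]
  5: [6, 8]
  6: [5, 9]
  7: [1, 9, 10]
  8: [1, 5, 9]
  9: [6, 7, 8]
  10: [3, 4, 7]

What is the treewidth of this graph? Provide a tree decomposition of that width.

Treewidth 2.
One optimal decomposition is:
Bags: B1 = {5, 6, 8}  B2 = {6, 8, 9}  B3 = {1, 8, 9}  B4 = {1, 7, 9}  B5 = {1, 3, 7}  B6 = {3, 7, 10}  B7 = {2, 3, 10}  B8 = {2, 4, 10}
Tree: B1–B2, B2–B3, B3–B4, B4–B5, B5–B6, B6–B7, B7–B8

The largest bag has 3 vertices, giving width 2; this decomposition certifies tw(G) ≤ 2. Since 5–6–9–8–5 is a cycle in G, G is not acyclic. Forests are exactly the graphs of treewidth ≤ 1, so tw(G) ≥ 2. Hence tw(G) = 2 exactly.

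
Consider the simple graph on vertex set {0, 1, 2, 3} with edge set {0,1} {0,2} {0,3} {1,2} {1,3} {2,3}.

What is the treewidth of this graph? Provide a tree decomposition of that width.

Treewidth 3.
One such decomposition:
Bags: B1 = {0, 1, 2, 3}
Tree: (single bag)

A single bag containing all 4 vertices is trivially a valid decomposition of width 3. For the lower bound, the 4 vertices {0, 1, 2, 3} are pairwise adjacent, and any tree decomposition puts a clique entirely inside one bag — forcing width ≥ 3. Hence tw(G) = 3 exactly.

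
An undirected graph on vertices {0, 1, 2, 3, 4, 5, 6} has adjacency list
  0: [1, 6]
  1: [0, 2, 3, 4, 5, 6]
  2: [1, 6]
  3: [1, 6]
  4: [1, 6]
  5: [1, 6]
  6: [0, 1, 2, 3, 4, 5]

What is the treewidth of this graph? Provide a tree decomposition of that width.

Treewidth 2.
One optimal decomposition is:
Bags: B1 = {1, 3, 6}  B2 = {1, 4, 6}  B3 = {1, 5, 6}  B4 = {1, 2, 6}  B5 = {0, 1, 6}
Tree: B1–B2, B2–B3, B1–B4, B2–B5

The largest bag has 3 vertices, giving width 2; this decomposition certifies tw(G) ≤ 2. Conversely, {0, 1, 6} is a clique of size 3, and the vertices of any clique must share a bag in every tree decomposition; so some bag has ≥ 3 vertices and tw(G) ≥ 2. Hence tw(G) = 2 exactly.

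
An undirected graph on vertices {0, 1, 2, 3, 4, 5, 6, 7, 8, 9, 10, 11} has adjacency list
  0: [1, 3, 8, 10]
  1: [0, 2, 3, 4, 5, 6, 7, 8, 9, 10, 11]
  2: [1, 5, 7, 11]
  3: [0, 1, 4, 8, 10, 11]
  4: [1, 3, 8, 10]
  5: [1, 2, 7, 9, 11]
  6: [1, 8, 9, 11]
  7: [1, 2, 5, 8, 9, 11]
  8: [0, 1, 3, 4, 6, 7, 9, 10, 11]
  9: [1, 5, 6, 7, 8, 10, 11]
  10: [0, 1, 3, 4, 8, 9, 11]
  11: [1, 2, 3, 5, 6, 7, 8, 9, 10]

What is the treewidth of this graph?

4

A width-4 tree decomposition is:
Bags: B1 = {1, 8, 9, 10, 11}  B2 = {1, 6, 8, 9, 11}  B3 = {1, 7, 8, 9, 11}  B4 = {1, 3, 8, 10, 11}  B5 = {1, 3, 4, 8, 10}  B6 = {0, 1, 3, 8, 10}  B7 = {1, 5, 7, 9, 11}  B8 = {1, 2, 5, 7, 11}
Tree: B1–B2, B2–B3, B1–B4, B4–B5, B5–B6, B3–B7, B7–B8
The largest bag has 5 vertices, giving width 4; this decomposition certifies tw(G) ≤ 4. Conversely, {1, 8, 9, 10, 11} is a clique of size 5, and the vertices of any clique must share a bag in every tree decomposition; so some bag has ≥ 5 vertices and tw(G) ≥ 4. Combining the bounds, tw(G) = 4.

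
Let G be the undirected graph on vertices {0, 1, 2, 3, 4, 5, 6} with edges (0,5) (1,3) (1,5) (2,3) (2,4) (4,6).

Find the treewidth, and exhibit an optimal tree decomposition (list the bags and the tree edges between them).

Treewidth 1.
Bags: B1 = {0, 5}  B2 = {1, 5}  B3 = {1, 3}  B4 = {2, 3}  B5 = {2, 4}  B6 = {4, 6}
Tree: B1–B2, B2–B3, B3–B4, B4–B5, B5–B6

Each bag holds 2 vertices, so the decomposition has width 1, which upper-bounds the treewidth. Since G has at least one edge (e.g. 0–5), it is not an edgeless graph, so tw(G) ≥ 1. The upper and lower bounds meet at 1, so that is the treewidth.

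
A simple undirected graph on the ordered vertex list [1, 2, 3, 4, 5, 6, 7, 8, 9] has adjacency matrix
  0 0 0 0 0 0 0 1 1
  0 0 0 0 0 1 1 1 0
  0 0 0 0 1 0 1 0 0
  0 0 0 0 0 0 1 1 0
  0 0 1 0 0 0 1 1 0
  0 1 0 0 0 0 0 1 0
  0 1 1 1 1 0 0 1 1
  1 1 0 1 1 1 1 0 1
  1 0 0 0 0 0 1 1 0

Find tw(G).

2

A width-2 tree decomposition is:
Bags: B1 = {2, 6, 8}  B2 = {2, 7, 8}  B3 = {5, 7, 8}  B4 = {7, 8, 9}  B5 = {3, 5, 7}  B6 = {4, 7, 8}  B7 = {1, 8, 9}
Tree: B1–B2, B2–B3, B3–B4, B3–B5, B2–B6, B4–B7
The largest bag has 3 vertices, giving width 2; this decomposition certifies tw(G) ≤ 2. On the other hand G contains the 3-clique {1, 8, 9}. A clique must lie in a single bag of any decomposition, so no decomposition can have width below 2. The upper and lower bounds meet at 2, so that is the treewidth.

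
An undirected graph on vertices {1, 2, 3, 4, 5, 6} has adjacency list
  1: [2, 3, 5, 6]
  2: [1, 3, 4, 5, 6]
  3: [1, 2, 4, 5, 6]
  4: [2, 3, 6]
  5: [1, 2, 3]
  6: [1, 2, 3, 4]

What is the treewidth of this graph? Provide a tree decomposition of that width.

The largest bag has 4 vertices, giving width 3; this decomposition certifies tw(G) ≤ 3. On the other hand G contains the 4-clique {1, 2, 3, 5}. A clique must lie in a single bag of any decomposition, so no decomposition can have width below 3. Hence tw(G) = 3 exactly.

Treewidth 3.
One optimal decomposition is:
Bags: B1 = {2, 3, 4, 6}  B2 = {1, 2, 3, 6}  B3 = {1, 2, 3, 5}
Tree: B1–B2, B2–B3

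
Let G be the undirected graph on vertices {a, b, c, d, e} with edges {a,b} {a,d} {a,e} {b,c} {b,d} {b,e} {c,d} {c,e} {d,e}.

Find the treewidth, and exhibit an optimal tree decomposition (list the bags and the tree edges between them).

Treewidth 3.
One such decomposition:
Bags: B1 = {b, c, d, e}  B2 = {a, b, d, e}
Tree: B1–B2

Each bag holds 4 vertices, so the decomposition has width 3, which upper-bounds the treewidth. Conversely, {b, c, d, e} is a clique of size 4, and the vertices of any clique must share a bag in every tree decomposition; so some bag has ≥ 4 vertices and tw(G) ≥ 3. Combining the bounds, tw(G) = 3.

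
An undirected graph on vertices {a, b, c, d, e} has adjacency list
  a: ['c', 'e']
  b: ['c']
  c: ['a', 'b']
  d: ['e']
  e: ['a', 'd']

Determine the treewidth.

1

A width-1 tree decomposition is:
Bags: B1 = {d, e}  B2 = {a, e}  B3 = {a, c}  B4 = {b, c}
Tree: B1–B2, B2–B3, B3–B4
The largest bag has 2 vertices, giving width 1; this decomposition certifies tw(G) ≤ 1. Since G has at least one edge (e.g. d–e), it is not an edgeless graph, so tw(G) ≥ 1. The upper and lower bounds meet at 1, so that is the treewidth.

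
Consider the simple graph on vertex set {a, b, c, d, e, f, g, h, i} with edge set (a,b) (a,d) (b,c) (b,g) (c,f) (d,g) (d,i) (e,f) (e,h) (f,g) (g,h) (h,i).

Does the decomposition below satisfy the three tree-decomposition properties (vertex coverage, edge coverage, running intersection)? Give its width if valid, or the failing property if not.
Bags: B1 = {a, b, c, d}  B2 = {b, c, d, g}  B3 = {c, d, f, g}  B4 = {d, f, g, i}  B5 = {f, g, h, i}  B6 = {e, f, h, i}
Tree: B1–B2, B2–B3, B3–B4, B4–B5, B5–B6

Yes; width 3.

Vertex coverage: the bags together contain {a, b, c, d, e, f, g, h, i}, the full vertex set. Edge coverage: each edge of G has both endpoints in at least one bag. Running intersection: for every vertex, the bags containing it form a connected subtree. All three properties hold, so this is a valid tree decomposition of width max|bag| − 1 = 3, and hence tw(G) ≤ 3.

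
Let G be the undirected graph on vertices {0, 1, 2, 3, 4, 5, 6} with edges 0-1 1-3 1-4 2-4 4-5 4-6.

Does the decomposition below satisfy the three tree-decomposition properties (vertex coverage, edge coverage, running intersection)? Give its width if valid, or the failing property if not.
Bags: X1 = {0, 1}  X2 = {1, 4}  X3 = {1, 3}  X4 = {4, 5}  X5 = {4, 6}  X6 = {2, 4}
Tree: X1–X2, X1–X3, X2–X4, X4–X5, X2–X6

Checking the three conditions: (i) the bags cover all of {0, 1, 2, 3, 4, 5, 6}; (ii) for each edge, some bag contains both endpoints; (iii) the bags containing any fixed vertex form a subtree. All hold, so the decomposition is valid with width 2 − 1 = 1.

Yes; width 1.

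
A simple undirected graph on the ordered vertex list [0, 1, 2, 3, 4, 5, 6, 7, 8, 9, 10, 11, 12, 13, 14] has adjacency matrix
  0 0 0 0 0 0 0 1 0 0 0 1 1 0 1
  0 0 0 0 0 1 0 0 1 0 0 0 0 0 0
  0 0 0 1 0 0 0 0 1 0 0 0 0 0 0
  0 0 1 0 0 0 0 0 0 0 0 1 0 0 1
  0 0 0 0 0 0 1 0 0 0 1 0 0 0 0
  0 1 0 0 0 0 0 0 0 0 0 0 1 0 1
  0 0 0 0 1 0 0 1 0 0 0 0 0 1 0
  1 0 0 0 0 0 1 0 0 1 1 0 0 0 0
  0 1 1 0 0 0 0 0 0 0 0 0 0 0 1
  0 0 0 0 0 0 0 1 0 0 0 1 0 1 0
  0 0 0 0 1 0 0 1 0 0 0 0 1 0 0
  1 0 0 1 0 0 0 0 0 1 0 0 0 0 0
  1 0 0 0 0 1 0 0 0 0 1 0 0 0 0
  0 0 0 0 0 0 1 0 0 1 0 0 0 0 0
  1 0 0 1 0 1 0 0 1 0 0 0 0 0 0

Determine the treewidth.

A width-3 tree decomposition is:
Bags: B1 = {4, 6, 10, 13}  B2 = {6, 7, 10, 13}  B3 = {7, 9, 10, 13}  B4 = {7, 9, 10, 12}  B5 = {0, 7, 9, 12}  B6 = {0, 9, 11, 12}  B7 = {0, 5, 11, 12}  B8 = {0, 5, 11, 14}  B9 = {3, 5, 11, 14}  B10 = {1, 3, 5, 14}  B11 = {1, 3, 8, 14}  B12 = {1, 2, 3, 8}
Tree: B1–B2, B2–B3, B3–B4, B4–B5, B5–B6, B6–B7, B7–B8, B8–B9, B9–B10, B10–B11, B11–B12
The largest bag has 4 vertices, giving width 3; this decomposition certifies tw(G) ≤ 3. For the lower bound: the 4 vertex sets {4,6,13}, {10}, {7}, {0,9,11,12} are disjoint, each induces a connected subgraph, and every pair is joined by at least one edge of G. Contracting each set to a single vertex therefore yields K_{4} as a minor, and since treewidth is minor-monotone, tw(G) ≥ tw(K_{4}) = 3. The upper and lower bounds meet at 3, so that is the treewidth.

3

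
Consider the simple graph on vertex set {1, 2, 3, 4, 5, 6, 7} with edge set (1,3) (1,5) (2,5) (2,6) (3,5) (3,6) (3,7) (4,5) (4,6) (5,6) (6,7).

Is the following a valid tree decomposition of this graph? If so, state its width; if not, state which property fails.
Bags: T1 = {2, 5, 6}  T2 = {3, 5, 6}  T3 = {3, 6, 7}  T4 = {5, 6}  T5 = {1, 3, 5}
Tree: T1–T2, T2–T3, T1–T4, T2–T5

A tree decomposition must satisfy three properties: every vertex lies in some bag; for every edge, both endpoints lie together in some bag; and for every vertex, the bags containing it form a connected subtree. Here vertex 4 appears in no bag, so the decomposition is invalid.

No — vertex 4 appears in no bag.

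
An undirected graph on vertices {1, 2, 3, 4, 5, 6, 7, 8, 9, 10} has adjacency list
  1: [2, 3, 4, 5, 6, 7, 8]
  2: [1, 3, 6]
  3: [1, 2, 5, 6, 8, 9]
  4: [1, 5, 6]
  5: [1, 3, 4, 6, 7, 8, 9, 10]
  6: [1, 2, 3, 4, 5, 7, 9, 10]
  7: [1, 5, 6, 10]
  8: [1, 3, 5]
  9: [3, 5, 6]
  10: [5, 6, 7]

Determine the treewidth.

A width-3 tree decomposition is:
Bags: B1 = {1, 3, 5, 6}  B2 = {1, 2, 3, 6}  B3 = {3, 5, 6, 9}  B4 = {1, 5, 6, 7}  B5 = {1, 3, 5, 8}  B6 = {5, 6, 7, 10}  B7 = {1, 4, 5, 6}
Tree: B1–B2, B1–B3, B1–B4, B1–B5, B4–B6, B1–B7
Each bag holds 4 vertices, so the decomposition has width 3, which upper-bounds the treewidth. For the lower bound, the 4 vertices {1, 2, 3, 6} are pairwise adjacent, and any tree decomposition puts a clique entirely inside one bag — forcing width ≥ 3. The upper and lower bounds meet at 3, so that is the treewidth.

3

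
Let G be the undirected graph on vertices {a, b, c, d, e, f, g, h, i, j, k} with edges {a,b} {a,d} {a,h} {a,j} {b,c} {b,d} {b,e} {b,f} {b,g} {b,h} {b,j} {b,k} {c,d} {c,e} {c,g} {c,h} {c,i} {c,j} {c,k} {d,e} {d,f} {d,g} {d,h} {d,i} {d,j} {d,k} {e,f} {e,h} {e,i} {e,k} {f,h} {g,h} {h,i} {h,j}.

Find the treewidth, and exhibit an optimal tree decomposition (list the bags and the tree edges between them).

The largest bag has 5 vertices, giving width 4; this decomposition certifies tw(G) ≤ 4. For the lower bound, the 5 vertices {a, b, d, h, j} are pairwise adjacent, and any tree decomposition puts a clique entirely inside one bag — forcing width ≥ 4. Combining the bounds, tw(G) = 4.

Treewidth 4.
One optimal decomposition is:
Bags: B1 = {b, c, d, g, h}  B2 = {b, c, d, e, h}  B3 = {b, c, d, h, j}  B4 = {b, c, d, e, k}  B5 = {c, d, e, h, i}  B6 = {a, b, d, h, j}  B7 = {b, d, e, f, h}
Tree: B1–B2, B1–B3, B2–B4, B2–B5, B3–B6, B2–B7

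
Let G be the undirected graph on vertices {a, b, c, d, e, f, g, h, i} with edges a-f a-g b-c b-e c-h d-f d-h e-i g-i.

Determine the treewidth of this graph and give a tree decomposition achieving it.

Treewidth 2.
One optimal decomposition is:
Bags: B1 = {c, d, h}  B2 = {c, d, f}  B3 = {a, c, f}  B4 = {a, c, g}  B5 = {c, g, i}  B6 = {c, e, i}  B7 = {b, c, e}
Tree: B1–B2, B2–B3, B3–B4, B4–B5, B5–B6, B6–B7

Each bag holds 3 vertices, so the decomposition has width 2, which upper-bounds the treewidth. For the lower bound, G contains the cycle c–h–d–f–a–g–i–e–b–c, so G is not a forest; only forests have treewidth ≤ 1, hence tw(G) ≥ 2. Hence tw(G) = 2 exactly.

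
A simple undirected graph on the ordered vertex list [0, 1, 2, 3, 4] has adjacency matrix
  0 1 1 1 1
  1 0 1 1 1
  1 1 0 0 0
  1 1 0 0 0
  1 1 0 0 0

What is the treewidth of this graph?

A width-2 tree decomposition is:
Bags: B1 = {0, 1, 3}  B2 = {0, 1, 4}  B3 = {0, 1, 2}
Tree: B1–B2, B1–B3
The largest bag has 3 vertices, giving width 2; this decomposition certifies tw(G) ≤ 2. Conversely, {0, 1, 2} is a clique of size 3, and the vertices of any clique must share a bag in every tree decomposition; so some bag has ≥ 3 vertices and tw(G) ≥ 2. Hence tw(G) = 2 exactly.

2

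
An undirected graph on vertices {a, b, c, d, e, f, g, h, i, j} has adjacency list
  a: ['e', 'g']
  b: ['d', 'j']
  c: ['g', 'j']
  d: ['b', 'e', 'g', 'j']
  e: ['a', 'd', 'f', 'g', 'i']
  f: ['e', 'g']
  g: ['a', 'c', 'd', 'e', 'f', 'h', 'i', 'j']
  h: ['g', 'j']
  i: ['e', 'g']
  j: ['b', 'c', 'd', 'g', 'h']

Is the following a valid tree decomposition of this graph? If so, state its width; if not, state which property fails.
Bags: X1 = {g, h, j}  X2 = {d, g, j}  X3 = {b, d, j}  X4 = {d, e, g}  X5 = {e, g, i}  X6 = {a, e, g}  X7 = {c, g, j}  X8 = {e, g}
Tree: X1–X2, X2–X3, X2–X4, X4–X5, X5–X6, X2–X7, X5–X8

A tree decomposition must satisfy three properties: every vertex lies in some bag; for every edge, both endpoints lie together in some bag; and for every vertex, the bags containing it form a connected subtree. Here vertex f appears in no bag, so the decomposition is invalid.

No — vertex f appears in no bag.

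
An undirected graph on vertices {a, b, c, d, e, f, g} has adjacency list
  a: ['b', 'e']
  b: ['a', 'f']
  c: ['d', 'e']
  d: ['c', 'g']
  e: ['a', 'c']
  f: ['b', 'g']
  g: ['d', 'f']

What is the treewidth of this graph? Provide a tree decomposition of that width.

Treewidth 2.
Bags: B1 = {a, c, e}  B2 = {a, b, c}  B3 = {b, c, f}  B4 = {c, f, g}  B5 = {c, d, g}
Tree: B1–B2, B2–B3, B3–B4, B4–B5

Every bag has size at most 3, so the width is 3 − 1 = 2 and tw(G) ≤ 2. Since c–e–a–b–f–g–d–c is a cycle in G, G is not acyclic. Forests are exactly the graphs of treewidth ≤ 1, so tw(G) ≥ 2. Combining the bounds, tw(G) = 2.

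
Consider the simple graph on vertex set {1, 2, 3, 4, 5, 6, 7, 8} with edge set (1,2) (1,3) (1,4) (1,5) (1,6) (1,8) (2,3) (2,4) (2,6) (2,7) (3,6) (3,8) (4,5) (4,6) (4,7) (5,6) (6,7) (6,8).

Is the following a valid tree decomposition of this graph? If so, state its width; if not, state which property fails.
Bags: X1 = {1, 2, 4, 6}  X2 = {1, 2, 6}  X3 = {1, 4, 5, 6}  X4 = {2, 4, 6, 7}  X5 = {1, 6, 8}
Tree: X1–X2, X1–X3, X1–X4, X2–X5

No — vertex 3 appears in no bag.

A tree decomposition must satisfy three properties: every vertex lies in some bag; for every edge, both endpoints lie together in some bag; and for every vertex, the bags containing it form a connected subtree. Here vertex 3 appears in no bag, so the decomposition is invalid.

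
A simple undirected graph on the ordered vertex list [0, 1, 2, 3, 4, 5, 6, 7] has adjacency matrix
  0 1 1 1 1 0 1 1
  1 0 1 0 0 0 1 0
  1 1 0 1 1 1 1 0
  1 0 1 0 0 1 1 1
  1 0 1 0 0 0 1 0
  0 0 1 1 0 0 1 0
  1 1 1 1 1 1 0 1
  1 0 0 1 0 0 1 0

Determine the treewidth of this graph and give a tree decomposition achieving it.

Treewidth 3.
Bags: B1 = {0, 2, 3, 6}  B2 = {0, 2, 4, 6}  B3 = {2, 3, 5, 6}  B4 = {0, 3, 6, 7}  B5 = {0, 1, 2, 6}
Tree: B1–B2, B1–B3, B1–B4, B2–B5

Each bag holds 4 vertices, so the decomposition has width 3, which upper-bounds the treewidth. For the lower bound, the 4 vertices {0, 1, 2, 6} are pairwise adjacent, and any tree decomposition puts a clique entirely inside one bag — forcing width ≥ 3. Hence tw(G) = 3 exactly.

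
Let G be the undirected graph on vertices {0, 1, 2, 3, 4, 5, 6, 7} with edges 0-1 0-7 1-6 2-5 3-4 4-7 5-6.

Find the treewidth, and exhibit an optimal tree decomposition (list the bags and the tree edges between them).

Treewidth 1.
One optimal decomposition is:
Bags: B1 = {3, 4}  B2 = {4, 7}  B3 = {0, 7}  B4 = {0, 1}  B5 = {1, 6}  B6 = {5, 6}  B7 = {2, 5}
Tree: B1–B2, B2–B3, B3–B4, B4–B5, B5–B6, B6–B7

Every bag has size at most 2, so the width is 2 − 1 = 1 and tw(G) ≤ 1. Any graph with an edge has treewidth ≥ 1, and G has the edge 3–4. Hence tw(G) = 1 exactly.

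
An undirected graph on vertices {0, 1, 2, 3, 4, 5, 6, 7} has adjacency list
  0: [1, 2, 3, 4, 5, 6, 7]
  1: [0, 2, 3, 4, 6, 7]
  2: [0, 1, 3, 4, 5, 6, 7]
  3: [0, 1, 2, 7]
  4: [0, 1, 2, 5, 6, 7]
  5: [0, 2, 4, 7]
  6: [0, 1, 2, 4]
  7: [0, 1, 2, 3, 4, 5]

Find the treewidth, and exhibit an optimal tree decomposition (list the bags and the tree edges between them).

Treewidth 4.
One such decomposition:
Bags: B1 = {0, 1, 2, 4, 7}  B2 = {0, 2, 4, 5, 7}  B3 = {0, 1, 2, 4, 6}  B4 = {0, 1, 2, 3, 7}
Tree: B1–B2, B1–B3, B1–B4

Each bag holds 5 vertices, so the decomposition has width 4, which upper-bounds the treewidth. On the other hand G contains the 5-clique {0, 1, 2, 3, 7}. A clique must lie in a single bag of any decomposition, so no decomposition can have width below 4. Combining the bounds, tw(G) = 4.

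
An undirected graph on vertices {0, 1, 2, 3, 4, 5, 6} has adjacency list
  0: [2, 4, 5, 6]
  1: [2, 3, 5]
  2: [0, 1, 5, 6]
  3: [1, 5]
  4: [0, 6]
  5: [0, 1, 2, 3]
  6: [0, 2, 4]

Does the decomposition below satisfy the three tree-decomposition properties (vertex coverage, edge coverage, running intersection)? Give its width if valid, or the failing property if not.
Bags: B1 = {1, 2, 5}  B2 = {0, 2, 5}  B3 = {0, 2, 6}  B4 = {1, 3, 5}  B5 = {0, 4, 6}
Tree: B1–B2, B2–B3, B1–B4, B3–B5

Yes; width 2.

Checking the three conditions: (i) the bags cover all of {0, 1, 2, 3, 4, 5, 6}; (ii) for each edge, some bag contains both endpoints; (iii) the bags containing any fixed vertex form a subtree. All hold, so the decomposition is valid with width 3 − 1 = 2.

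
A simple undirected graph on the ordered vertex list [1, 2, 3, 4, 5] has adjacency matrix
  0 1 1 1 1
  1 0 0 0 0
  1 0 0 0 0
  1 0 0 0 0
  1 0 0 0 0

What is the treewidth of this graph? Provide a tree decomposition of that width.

Treewidth 1.
Bags: B1 = {1, 4}  B2 = {1, 2}  B3 = {1, 5}  B4 = {1, 3}
Tree: B1–B2, B1–B3, B3–B4

Each bag holds 2 vertices, so the decomposition has width 1, which upper-bounds the treewidth. G has an edge, so its treewidth is at least 1. Hence tw(G) = 1 exactly.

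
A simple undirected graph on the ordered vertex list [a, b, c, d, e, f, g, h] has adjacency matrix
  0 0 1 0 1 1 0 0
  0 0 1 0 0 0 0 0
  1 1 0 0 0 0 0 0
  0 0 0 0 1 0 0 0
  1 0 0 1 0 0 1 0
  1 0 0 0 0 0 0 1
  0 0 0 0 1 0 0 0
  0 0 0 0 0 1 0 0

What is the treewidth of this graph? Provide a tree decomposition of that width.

Treewidth 1.
One optimal decomposition is:
Bags: B1 = {a, c}  B2 = {b, c}  B3 = {a, e}  B4 = {e, g}  B5 = {a, f}  B6 = {f, h}  B7 = {d, e}
Tree: B1–B2, B1–B3, B3–B4, B1–B5, B5–B6, B3–B7

Every bag has size at most 2, so the width is 2 − 1 = 1 and tw(G) ≤ 1. G has an edge, so its treewidth is at least 1. Combining the bounds, tw(G) = 1.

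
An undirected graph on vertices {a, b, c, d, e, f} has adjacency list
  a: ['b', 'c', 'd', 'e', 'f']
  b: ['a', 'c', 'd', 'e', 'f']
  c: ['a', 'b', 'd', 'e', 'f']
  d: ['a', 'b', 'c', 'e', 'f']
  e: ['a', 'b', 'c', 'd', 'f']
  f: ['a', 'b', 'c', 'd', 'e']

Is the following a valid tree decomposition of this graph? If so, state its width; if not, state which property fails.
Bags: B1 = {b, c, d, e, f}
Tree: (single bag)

No — vertex a appears in no bag.

A tree decomposition must satisfy three properties: every vertex lies in some bag; for every edge, both endpoints lie together in some bag; and for every vertex, the bags containing it form a connected subtree. Here vertex a appears in no bag, so the decomposition is invalid.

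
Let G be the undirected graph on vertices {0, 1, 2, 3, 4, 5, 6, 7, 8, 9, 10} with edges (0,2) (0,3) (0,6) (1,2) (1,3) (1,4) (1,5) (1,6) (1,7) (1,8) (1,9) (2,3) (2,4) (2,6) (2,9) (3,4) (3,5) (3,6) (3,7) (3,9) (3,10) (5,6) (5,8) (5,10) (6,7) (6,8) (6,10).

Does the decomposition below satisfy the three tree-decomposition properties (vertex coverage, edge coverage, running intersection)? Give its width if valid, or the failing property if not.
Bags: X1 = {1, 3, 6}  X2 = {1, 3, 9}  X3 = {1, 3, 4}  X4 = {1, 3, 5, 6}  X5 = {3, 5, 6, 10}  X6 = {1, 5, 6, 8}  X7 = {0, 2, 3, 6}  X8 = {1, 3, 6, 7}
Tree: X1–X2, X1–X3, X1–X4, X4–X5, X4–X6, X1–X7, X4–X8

A tree decomposition must satisfy three properties: every vertex lies in some bag; for every edge, both endpoints lie together in some bag; and for every vertex, the bags containing it form a connected subtree. Here edge (2,1) lies in no bag, so the decomposition is invalid.

No — edge (2,1) lies in no bag.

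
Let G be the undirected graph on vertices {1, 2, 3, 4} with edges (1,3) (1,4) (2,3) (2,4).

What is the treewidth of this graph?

A width-2 tree decomposition is:
Bags: B1 = {2, 3, 4}  B2 = {1, 3, 4}
Tree: B1–B2
Every bag has size at most 3, so the width is 3 − 1 = 2 and tw(G) ≤ 2. The edges 3–2–4–1–3 form a cycle, so G is not a tree and its treewidth is at least 2. Hence tw(G) = 2 exactly.

2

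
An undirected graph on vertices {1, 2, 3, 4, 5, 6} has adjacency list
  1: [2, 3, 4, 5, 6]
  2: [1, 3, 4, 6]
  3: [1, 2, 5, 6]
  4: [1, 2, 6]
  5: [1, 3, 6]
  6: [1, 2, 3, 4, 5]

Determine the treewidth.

A width-3 tree decomposition is:
Bags: B1 = {1, 2, 3, 6}  B2 = {1, 3, 5, 6}  B3 = {1, 2, 4, 6}
Tree: B1–B2, B1–B3
Every bag has size at most 4, so the width is 4 − 1 = 3 and tw(G) ≤ 3. Conversely, {1, 2, 3, 6} is a clique of size 4, and the vertices of any clique must share a bag in every tree decomposition; so some bag has ≥ 4 vertices and tw(G) ≥ 3. Combining the bounds, tw(G) = 3.

3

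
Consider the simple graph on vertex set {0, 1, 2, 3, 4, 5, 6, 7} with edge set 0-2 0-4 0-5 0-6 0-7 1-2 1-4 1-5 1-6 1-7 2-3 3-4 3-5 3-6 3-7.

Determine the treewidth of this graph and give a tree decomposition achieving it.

The largest bag has 4 vertices, giving width 3; this decomposition certifies tw(G) ≤ 3. For the lower bound: the 4 vertex sets {3,4}, {1,6}, {0}, {7} are disjoint, each induces a connected subgraph, and every pair is joined by at least one edge of G. Contracting each set to a single vertex therefore yields K_{4} as a minor, and since treewidth is minor-monotone, tw(G) ≥ tw(K_{4}) = 3. Hence tw(G) = 3 exactly.

Treewidth 3.
Bags: B1 = {0, 1, 3, 4}  B2 = {0, 1, 3, 6}  B3 = {0, 1, 3, 7}  B4 = {0, 1, 3, 5}  B5 = {0, 1, 2, 3}
Tree: B1–B2, B2–B3, B3–B4, B4–B5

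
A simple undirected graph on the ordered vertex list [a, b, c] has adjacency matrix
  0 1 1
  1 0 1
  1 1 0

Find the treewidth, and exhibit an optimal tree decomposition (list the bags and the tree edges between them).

A single bag containing all 3 vertices is trivially a valid decomposition of width 2. Conversely, {a, b, c} is a clique of size 3, and the vertices of any clique must share a bag in every tree decomposition; so some bag has ≥ 3 vertices and tw(G) ≥ 2. Therefore the treewidth is 2.

Treewidth 2.
Bags: B1 = {a, b, c}
Tree: (single bag)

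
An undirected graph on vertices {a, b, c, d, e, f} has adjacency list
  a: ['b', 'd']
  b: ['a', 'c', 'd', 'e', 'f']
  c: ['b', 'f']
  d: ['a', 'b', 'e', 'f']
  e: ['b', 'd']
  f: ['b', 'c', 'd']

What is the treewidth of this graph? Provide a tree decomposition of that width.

Treewidth 2.
One optimal decomposition is:
Bags: B1 = {b, d, f}  B2 = {b, c, f}  B3 = {a, b, d}  B4 = {b, d, e}
Tree: B1–B2, B1–B3, B1–B4

Each bag holds 3 vertices, so the decomposition has width 2, which upper-bounds the treewidth. Conversely, {b, d, e} is a clique of size 3, and the vertices of any clique must share a bag in every tree decomposition; so some bag has ≥ 3 vertices and tw(G) ≥ 2. Hence tw(G) = 2 exactly.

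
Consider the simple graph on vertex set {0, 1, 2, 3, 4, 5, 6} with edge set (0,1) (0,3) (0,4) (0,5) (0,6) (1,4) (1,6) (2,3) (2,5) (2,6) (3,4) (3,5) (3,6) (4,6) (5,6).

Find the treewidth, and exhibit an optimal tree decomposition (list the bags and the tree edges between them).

Treewidth 3.
Bags: B1 = {0, 3, 5, 6}  B2 = {0, 3, 4, 6}  B3 = {2, 3, 5, 6}  B4 = {0, 1, 4, 6}
Tree: B1–B2, B1–B3, B2–B4

Each bag holds 4 vertices, so the decomposition has width 3, which upper-bounds the treewidth. On the other hand G contains the 4-clique {0, 1, 4, 6}. A clique must lie in a single bag of any decomposition, so no decomposition can have width below 3. Combining the bounds, tw(G) = 3.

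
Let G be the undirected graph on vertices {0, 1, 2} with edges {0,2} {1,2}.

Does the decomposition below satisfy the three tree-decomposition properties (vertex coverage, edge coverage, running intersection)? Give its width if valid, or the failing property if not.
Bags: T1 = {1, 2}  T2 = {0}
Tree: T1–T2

No — edge (2,0) lies in no bag.

A tree decomposition must satisfy three properties: every vertex lies in some bag; for every edge, both endpoints lie together in some bag; and for every vertex, the bags containing it form a connected subtree. Here edge (2,0) lies in no bag, so the decomposition is invalid.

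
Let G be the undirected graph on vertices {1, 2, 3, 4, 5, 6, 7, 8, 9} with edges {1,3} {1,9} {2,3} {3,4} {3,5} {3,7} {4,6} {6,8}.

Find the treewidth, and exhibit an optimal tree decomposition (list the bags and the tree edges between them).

Every bag has size at most 2, so the width is 2 − 1 = 1 and tw(G) ≤ 1. Any graph with an edge has treewidth ≥ 1, and G has the edge 3–7. The upper and lower bounds meet at 1, so that is the treewidth.

Treewidth 1.
One optimal decomposition is:
Bags: B1 = {3, 7}  B2 = {1, 3}  B3 = {3, 4}  B4 = {2, 3}  B5 = {1, 9}  B6 = {4, 6}  B7 = {6, 8}  B8 = {3, 5}
Tree: B1–B2, B2–B3, B1–B4, B2–B5, B3–B6, B6–B7, B1–B8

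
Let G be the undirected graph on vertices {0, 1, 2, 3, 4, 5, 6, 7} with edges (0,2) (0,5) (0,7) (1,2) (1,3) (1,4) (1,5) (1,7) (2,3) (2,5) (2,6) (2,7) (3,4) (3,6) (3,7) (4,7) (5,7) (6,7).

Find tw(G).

3

A width-3 tree decomposition is:
Bags: B1 = {1, 2, 3, 7}  B2 = {1, 3, 4, 7}  B3 = {1, 2, 5, 7}  B4 = {2, 3, 6, 7}  B5 = {0, 2, 5, 7}
Tree: B1–B2, B1–B3, B1–B4, B3–B5
Each bag holds 4 vertices, so the decomposition has width 3, which upper-bounds the treewidth. For the lower bound, the 4 vertices {0, 2, 5, 7} are pairwise adjacent, and any tree decomposition puts a clique entirely inside one bag — forcing width ≥ 3. Combining the bounds, tw(G) = 3.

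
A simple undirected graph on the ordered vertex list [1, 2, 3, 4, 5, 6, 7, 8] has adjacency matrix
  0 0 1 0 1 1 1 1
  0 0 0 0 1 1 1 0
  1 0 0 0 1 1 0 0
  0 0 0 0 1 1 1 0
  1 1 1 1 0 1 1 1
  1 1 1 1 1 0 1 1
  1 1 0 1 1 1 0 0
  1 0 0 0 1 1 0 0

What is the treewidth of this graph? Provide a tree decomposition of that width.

The largest bag has 4 vertices, giving width 3; this decomposition certifies tw(G) ≤ 3. On the other hand G contains the 4-clique {1, 5, 6, 8}. A clique must lie in a single bag of any decomposition, so no decomposition can have width below 3. Therefore the treewidth is 3.

Treewidth 3.
One such decomposition:
Bags: B1 = {2, 5, 6, 7}  B2 = {4, 5, 6, 7}  B3 = {1, 5, 6, 7}  B4 = {1, 3, 5, 6}  B5 = {1, 5, 6, 8}
Tree: B1–B2, B1–B3, B3–B4, B4–B5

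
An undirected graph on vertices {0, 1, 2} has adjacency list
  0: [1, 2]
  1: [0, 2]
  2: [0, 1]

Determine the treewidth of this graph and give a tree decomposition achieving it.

A single bag containing all 3 vertices is trivially a valid decomposition of width 2. On the other hand G contains the 3-clique {0, 1, 2}. A clique must lie in a single bag of any decomposition, so no decomposition can have width below 2. Therefore the treewidth is 2.

Treewidth 2.
Bags: B1 = {0, 1, 2}
Tree: (single bag)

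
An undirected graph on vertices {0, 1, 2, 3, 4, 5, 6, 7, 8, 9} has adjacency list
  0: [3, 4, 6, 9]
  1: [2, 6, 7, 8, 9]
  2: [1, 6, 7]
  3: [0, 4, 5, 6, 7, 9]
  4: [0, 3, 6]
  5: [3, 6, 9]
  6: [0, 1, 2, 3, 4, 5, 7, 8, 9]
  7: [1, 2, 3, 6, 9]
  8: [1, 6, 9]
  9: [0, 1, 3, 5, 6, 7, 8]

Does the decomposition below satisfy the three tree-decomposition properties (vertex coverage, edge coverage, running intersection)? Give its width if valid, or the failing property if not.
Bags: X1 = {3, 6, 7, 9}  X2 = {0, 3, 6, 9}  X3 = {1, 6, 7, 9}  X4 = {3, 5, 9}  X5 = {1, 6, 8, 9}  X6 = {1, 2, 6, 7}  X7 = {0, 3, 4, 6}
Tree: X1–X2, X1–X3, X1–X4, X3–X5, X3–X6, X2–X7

No — edge (6,5) lies in no bag.

A tree decomposition must satisfy three properties: every vertex lies in some bag; for every edge, both endpoints lie together in some bag; and for every vertex, the bags containing it form a connected subtree. Here edge (6,5) lies in no bag, so the decomposition is invalid.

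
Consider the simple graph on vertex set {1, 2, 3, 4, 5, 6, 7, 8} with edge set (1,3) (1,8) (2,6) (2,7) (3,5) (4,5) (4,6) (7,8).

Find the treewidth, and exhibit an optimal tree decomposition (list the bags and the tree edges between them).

Each bag holds 3 vertices, so the decomposition has width 2, which upper-bounds the treewidth. For the lower bound, G contains the cycle 4–6–2–7–8–1–3–5–4, so G is not a forest; only forests have treewidth ≤ 1, hence tw(G) ≥ 2. Hence tw(G) = 2 exactly.

Treewidth 2.
One optimal decomposition is:
Bags: B1 = {2, 4, 6}  B2 = {2, 4, 7}  B3 = {4, 7, 8}  B4 = {1, 4, 8}  B5 = {1, 3, 4}  B6 = {3, 4, 5}
Tree: B1–B2, B2–B3, B3–B4, B4–B5, B5–B6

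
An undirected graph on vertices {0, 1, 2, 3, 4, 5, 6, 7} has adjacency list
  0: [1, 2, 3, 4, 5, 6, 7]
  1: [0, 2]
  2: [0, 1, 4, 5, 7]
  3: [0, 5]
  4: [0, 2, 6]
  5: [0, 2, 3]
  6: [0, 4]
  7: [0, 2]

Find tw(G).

A width-2 tree decomposition is:
Bags: B1 = {0, 2, 7}  B2 = {0, 2, 5}  B3 = {0, 3, 5}  B4 = {0, 1, 2}  B5 = {0, 2, 4}  B6 = {0, 4, 6}
Tree: B1–B2, B2–B3, B2–B4, B1–B5, B5–B6
Each bag holds 3 vertices, so the decomposition has width 2, which upper-bounds the treewidth. For the lower bound, the 3 vertices {0, 1, 2} are pairwise adjacent, and any tree decomposition puts a clique entirely inside one bag — forcing width ≥ 2. Hence tw(G) = 2 exactly.

2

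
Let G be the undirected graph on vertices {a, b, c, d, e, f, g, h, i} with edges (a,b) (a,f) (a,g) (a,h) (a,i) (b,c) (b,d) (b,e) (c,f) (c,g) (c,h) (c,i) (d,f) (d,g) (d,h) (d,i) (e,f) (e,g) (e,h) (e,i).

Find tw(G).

A width-4 tree decomposition is:
Bags: B1 = {a, c, d, e, i}  B2 = {a, b, c, d, e}  B3 = {a, c, d, e, f}  B4 = {a, c, d, e, h}  B5 = {a, c, d, e, g}
Tree: B1–B2, B2–B3, B3–B4, B4–B5
Every bag has size at most 5, so the width is 5 − 1 = 4 and tw(G) ≤ 4. For the lower bound: the 5 vertex sets {a,i}, {b,e}, {d,f}, {c}, {h} are disjoint, each induces a connected subgraph, and every pair is joined by at least one edge of G. Contracting each set to a single vertex therefore yields K_{5} as a minor, and since treewidth is minor-monotone, tw(G) ≥ tw(K_{5}) = 4. Hence tw(G) = 4 exactly.

4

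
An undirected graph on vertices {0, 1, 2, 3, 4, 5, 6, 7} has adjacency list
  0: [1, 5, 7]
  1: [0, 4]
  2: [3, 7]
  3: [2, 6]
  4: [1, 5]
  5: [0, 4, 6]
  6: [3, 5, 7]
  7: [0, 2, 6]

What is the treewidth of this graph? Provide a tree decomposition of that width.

Treewidth 2.
One optimal decomposition is:
Bags: B1 = {2, 3, 6}  B2 = {2, 6, 7}  B3 = {5, 6, 7}  B4 = {0, 5, 7}  B5 = {0, 4, 5}  B6 = {0, 1, 4}
Tree: B1–B2, B2–B3, B3–B4, B4–B5, B5–B6

Each bag holds 3 vertices, so the decomposition has width 2, which upper-bounds the treewidth. The edges 3–2–7–6–3 form a cycle, so G is not a tree and its treewidth is at least 2. Combining the bounds, tw(G) = 2.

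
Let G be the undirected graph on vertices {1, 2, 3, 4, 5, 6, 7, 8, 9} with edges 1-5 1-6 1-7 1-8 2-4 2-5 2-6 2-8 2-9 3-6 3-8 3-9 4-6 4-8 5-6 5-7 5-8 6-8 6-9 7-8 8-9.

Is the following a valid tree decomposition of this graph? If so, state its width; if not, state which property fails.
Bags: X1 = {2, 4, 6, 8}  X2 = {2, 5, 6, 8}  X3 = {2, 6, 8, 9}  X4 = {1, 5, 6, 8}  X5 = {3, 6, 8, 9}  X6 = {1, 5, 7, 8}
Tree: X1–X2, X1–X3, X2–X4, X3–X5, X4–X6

Every vertex of G appears in some bag (union = {1, 2, 3, 4, 5, 6, 7, 8, 9}); every edge is covered by a bag; and for each vertex v the set of bags containing v is connected in the bag tree. The decomposition is therefore valid. The largest bag has 4 vertices, so the width is 3.

Yes; width 3.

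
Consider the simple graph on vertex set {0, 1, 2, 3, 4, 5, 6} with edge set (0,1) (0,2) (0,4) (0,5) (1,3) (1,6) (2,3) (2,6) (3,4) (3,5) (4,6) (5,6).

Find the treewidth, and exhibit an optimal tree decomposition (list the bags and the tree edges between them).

Treewidth 3.
Bags: B1 = {0, 3, 5, 6}  B2 = {0, 2, 3, 6}  B3 = {0, 3, 4, 6}  B4 = {0, 1, 3, 6}
Tree: B1–B2, B2–B3, B3–B4

Each bag holds 4 vertices, so the decomposition has width 3, which upper-bounds the treewidth. For the lower bound: the 4 vertex sets {3,5}, {2,6}, {0}, {4} are disjoint, each induces a connected subgraph, and every pair is joined by at least one edge of G. Contracting each set to a single vertex therefore yields K_{4} as a minor, and since treewidth is minor-monotone, tw(G) ≥ tw(K_{4}) = 3. The upper and lower bounds meet at 3, so that is the treewidth.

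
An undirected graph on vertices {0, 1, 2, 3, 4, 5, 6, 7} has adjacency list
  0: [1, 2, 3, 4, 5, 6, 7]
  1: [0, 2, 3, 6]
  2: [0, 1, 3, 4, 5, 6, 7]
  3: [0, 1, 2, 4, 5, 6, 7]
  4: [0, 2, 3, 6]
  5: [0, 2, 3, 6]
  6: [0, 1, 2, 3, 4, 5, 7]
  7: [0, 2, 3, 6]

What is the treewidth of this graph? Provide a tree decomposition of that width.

The largest bag has 5 vertices, giving width 4; this decomposition certifies tw(G) ≤ 4. For the lower bound, the 5 vertices {0, 1, 2, 3, 6} are pairwise adjacent, and any tree decomposition puts a clique entirely inside one bag — forcing width ≥ 4. The upper and lower bounds meet at 4, so that is the treewidth.

Treewidth 4.
Bags: B1 = {0, 2, 3, 5, 6}  B2 = {0, 1, 2, 3, 6}  B3 = {0, 2, 3, 4, 6}  B4 = {0, 2, 3, 6, 7}
Tree: B1–B2, B2–B3, B1–B4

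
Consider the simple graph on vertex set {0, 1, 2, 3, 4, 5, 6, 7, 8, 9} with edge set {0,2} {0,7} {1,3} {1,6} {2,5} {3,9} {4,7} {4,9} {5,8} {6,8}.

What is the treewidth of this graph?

2

A width-2 tree decomposition is:
Bags: B1 = {1, 3, 6}  B2 = {3, 6, 9}  B3 = {4, 6, 9}  B4 = {4, 6, 7}  B5 = {0, 6, 7}  B6 = {0, 2, 6}  B7 = {2, 5, 6}  B8 = {5, 6, 8}
Tree: B1–B2, B2–B3, B3–B4, B4–B5, B5–B6, B6–B7, B7–B8
The largest bag has 3 vertices, giving width 2; this decomposition certifies tw(G) ≤ 2. The edges 6–1–3–9–4–7–0–2–5–8–6 form a cycle, so G is not a tree and its treewidth is at least 2. The upper and lower bounds meet at 2, so that is the treewidth.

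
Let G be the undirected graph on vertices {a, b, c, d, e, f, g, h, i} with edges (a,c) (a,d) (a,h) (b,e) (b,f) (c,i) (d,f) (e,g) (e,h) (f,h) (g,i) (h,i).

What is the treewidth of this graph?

A width-3 tree decomposition is:
Bags: B1 = {a, c, d, i}  B2 = {a, d, h, i}  B3 = {d, f, h, i}  B4 = {f, g, h, i}  B5 = {e, f, g, h}  B6 = {b, e, f, g}
Tree: B1–B2, B2–B3, B3–B4, B4–B5, B5–B6
The largest bag has 4 vertices, giving width 3; this decomposition certifies tw(G) ≤ 3. For the lower bound: the 4 vertex sets {a,c,d}, {i}, {h}, {b,e,f,g} are disjoint, each induces a connected subgraph, and every pair is joined by at least one edge of G. Contracting each set to a single vertex therefore yields K_{4} as a minor, and since treewidth is minor-monotone, tw(G) ≥ tw(K_{4}) = 3. Hence tw(G) = 3 exactly.

3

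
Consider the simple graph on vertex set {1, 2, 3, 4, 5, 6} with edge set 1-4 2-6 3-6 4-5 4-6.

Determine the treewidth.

A width-1 tree decomposition is:
Bags: B1 = {4, 5}  B2 = {4, 6}  B3 = {3, 6}  B4 = {1, 4}  B5 = {2, 6}
Tree: B1–B2, B2–B3, B2–B4, B3–B5
Every bag has size at most 2, so the width is 2 − 1 = 1 and tw(G) ≤ 1. Since G has at least one edge (e.g. 5–4), it is not an edgeless graph, so tw(G) ≥ 1. Therefore the treewidth is 1.

1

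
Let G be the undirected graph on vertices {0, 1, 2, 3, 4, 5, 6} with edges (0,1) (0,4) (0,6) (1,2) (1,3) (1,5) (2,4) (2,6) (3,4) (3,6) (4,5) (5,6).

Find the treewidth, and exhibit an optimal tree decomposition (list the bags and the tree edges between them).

Treewidth 3.
Bags: B1 = {1, 2, 4, 6}  B2 = {1, 4, 5, 6}  B3 = {0, 1, 4, 6}  B4 = {1, 3, 4, 6}
Tree: B1–B2, B2–B3, B3–B4

Every bag has size at most 4, so the width is 4 − 1 = 3 and tw(G) ≤ 3. For the lower bound: the 4 vertex sets {2,6}, {4,5}, {1}, {0} are disjoint, each induces a connected subgraph, and every pair is joined by at least one edge of G. Contracting each set to a single vertex therefore yields K_{4} as a minor, and since treewidth is minor-monotone, tw(G) ≥ tw(K_{4}) = 3. Combining the bounds, tw(G) = 3.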